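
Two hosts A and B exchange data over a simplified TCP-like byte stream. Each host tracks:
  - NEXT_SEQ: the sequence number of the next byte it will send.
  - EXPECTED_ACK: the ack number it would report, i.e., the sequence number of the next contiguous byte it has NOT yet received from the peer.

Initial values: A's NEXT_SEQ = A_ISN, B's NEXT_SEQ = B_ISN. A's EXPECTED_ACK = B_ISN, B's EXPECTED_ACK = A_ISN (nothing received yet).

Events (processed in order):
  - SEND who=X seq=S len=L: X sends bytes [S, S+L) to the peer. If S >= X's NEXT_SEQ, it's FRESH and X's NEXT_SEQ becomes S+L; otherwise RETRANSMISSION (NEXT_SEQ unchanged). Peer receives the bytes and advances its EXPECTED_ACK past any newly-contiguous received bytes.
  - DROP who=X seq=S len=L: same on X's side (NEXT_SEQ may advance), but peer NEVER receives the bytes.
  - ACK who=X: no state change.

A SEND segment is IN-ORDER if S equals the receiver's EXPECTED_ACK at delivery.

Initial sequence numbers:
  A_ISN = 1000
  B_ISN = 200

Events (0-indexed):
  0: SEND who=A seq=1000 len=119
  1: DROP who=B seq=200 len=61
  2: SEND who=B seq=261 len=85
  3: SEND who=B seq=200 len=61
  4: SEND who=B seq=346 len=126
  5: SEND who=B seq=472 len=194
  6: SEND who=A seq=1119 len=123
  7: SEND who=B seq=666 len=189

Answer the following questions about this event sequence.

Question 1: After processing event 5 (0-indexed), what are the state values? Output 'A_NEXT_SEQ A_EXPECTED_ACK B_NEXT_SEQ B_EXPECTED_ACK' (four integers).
After event 0: A_seq=1119 A_ack=200 B_seq=200 B_ack=1119
After event 1: A_seq=1119 A_ack=200 B_seq=261 B_ack=1119
After event 2: A_seq=1119 A_ack=200 B_seq=346 B_ack=1119
After event 3: A_seq=1119 A_ack=346 B_seq=346 B_ack=1119
After event 4: A_seq=1119 A_ack=472 B_seq=472 B_ack=1119
After event 5: A_seq=1119 A_ack=666 B_seq=666 B_ack=1119

1119 666 666 1119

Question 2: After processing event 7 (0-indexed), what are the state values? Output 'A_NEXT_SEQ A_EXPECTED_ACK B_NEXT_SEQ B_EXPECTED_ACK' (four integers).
After event 0: A_seq=1119 A_ack=200 B_seq=200 B_ack=1119
After event 1: A_seq=1119 A_ack=200 B_seq=261 B_ack=1119
After event 2: A_seq=1119 A_ack=200 B_seq=346 B_ack=1119
After event 3: A_seq=1119 A_ack=346 B_seq=346 B_ack=1119
After event 4: A_seq=1119 A_ack=472 B_seq=472 B_ack=1119
After event 5: A_seq=1119 A_ack=666 B_seq=666 B_ack=1119
After event 6: A_seq=1242 A_ack=666 B_seq=666 B_ack=1242
After event 7: A_seq=1242 A_ack=855 B_seq=855 B_ack=1242

1242 855 855 1242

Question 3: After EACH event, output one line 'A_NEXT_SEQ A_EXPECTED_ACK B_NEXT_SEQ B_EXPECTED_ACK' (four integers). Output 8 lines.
1119 200 200 1119
1119 200 261 1119
1119 200 346 1119
1119 346 346 1119
1119 472 472 1119
1119 666 666 1119
1242 666 666 1242
1242 855 855 1242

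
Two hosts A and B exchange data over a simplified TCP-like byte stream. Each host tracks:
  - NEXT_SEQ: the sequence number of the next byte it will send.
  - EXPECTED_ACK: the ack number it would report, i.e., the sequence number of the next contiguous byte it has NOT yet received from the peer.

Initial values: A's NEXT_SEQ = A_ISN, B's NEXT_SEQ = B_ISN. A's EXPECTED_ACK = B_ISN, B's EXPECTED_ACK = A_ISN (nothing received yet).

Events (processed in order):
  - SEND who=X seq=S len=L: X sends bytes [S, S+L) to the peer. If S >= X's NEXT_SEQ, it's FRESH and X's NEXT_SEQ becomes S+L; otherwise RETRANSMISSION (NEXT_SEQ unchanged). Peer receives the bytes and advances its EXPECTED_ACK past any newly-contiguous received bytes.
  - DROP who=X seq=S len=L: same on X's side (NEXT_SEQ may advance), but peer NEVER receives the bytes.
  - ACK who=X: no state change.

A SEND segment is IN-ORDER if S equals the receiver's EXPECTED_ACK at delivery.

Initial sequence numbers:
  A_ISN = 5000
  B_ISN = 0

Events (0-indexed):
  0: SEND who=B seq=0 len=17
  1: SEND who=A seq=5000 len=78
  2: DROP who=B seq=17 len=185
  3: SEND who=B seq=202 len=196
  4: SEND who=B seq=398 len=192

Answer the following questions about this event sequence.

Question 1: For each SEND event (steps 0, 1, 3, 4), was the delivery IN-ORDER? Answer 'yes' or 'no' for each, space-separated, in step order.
Step 0: SEND seq=0 -> in-order
Step 1: SEND seq=5000 -> in-order
Step 3: SEND seq=202 -> out-of-order
Step 4: SEND seq=398 -> out-of-order

Answer: yes yes no no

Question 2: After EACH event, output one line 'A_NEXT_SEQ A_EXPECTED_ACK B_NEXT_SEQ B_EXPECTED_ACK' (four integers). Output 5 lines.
5000 17 17 5000
5078 17 17 5078
5078 17 202 5078
5078 17 398 5078
5078 17 590 5078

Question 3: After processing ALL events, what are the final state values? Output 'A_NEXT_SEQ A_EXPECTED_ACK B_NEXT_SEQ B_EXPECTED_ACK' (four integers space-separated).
After event 0: A_seq=5000 A_ack=17 B_seq=17 B_ack=5000
After event 1: A_seq=5078 A_ack=17 B_seq=17 B_ack=5078
After event 2: A_seq=5078 A_ack=17 B_seq=202 B_ack=5078
After event 3: A_seq=5078 A_ack=17 B_seq=398 B_ack=5078
After event 4: A_seq=5078 A_ack=17 B_seq=590 B_ack=5078

Answer: 5078 17 590 5078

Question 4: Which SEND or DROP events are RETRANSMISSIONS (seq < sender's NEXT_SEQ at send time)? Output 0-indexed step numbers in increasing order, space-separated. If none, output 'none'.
Answer: none

Derivation:
Step 0: SEND seq=0 -> fresh
Step 1: SEND seq=5000 -> fresh
Step 2: DROP seq=17 -> fresh
Step 3: SEND seq=202 -> fresh
Step 4: SEND seq=398 -> fresh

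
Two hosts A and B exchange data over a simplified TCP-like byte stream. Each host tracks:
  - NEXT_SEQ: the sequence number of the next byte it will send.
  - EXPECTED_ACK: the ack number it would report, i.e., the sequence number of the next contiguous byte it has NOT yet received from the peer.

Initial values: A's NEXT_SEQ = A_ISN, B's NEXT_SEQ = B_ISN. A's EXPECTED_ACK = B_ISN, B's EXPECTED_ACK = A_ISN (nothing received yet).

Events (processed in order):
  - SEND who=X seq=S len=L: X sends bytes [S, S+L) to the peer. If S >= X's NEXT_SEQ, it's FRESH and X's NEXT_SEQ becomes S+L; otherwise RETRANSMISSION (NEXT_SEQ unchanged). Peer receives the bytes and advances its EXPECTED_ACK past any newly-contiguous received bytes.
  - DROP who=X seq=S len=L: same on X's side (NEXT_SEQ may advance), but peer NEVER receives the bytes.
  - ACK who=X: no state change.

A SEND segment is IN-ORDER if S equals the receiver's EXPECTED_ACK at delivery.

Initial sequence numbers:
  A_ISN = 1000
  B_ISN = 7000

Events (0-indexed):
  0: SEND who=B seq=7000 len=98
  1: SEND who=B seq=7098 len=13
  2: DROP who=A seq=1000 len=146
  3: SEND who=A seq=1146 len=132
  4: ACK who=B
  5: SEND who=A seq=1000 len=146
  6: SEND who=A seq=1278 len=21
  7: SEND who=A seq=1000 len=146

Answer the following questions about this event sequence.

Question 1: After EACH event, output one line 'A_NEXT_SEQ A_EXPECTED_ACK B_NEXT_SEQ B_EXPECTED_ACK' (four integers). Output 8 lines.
1000 7098 7098 1000
1000 7111 7111 1000
1146 7111 7111 1000
1278 7111 7111 1000
1278 7111 7111 1000
1278 7111 7111 1278
1299 7111 7111 1299
1299 7111 7111 1299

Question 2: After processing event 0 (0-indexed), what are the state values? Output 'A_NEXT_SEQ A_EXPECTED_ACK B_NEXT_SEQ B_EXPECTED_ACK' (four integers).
After event 0: A_seq=1000 A_ack=7098 B_seq=7098 B_ack=1000

1000 7098 7098 1000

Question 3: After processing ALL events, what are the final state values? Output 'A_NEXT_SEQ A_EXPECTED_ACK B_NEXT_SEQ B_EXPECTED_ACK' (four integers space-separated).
Answer: 1299 7111 7111 1299

Derivation:
After event 0: A_seq=1000 A_ack=7098 B_seq=7098 B_ack=1000
After event 1: A_seq=1000 A_ack=7111 B_seq=7111 B_ack=1000
After event 2: A_seq=1146 A_ack=7111 B_seq=7111 B_ack=1000
After event 3: A_seq=1278 A_ack=7111 B_seq=7111 B_ack=1000
After event 4: A_seq=1278 A_ack=7111 B_seq=7111 B_ack=1000
After event 5: A_seq=1278 A_ack=7111 B_seq=7111 B_ack=1278
After event 6: A_seq=1299 A_ack=7111 B_seq=7111 B_ack=1299
After event 7: A_seq=1299 A_ack=7111 B_seq=7111 B_ack=1299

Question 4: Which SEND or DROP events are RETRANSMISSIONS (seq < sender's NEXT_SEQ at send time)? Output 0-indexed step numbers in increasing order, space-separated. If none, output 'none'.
Answer: 5 7

Derivation:
Step 0: SEND seq=7000 -> fresh
Step 1: SEND seq=7098 -> fresh
Step 2: DROP seq=1000 -> fresh
Step 3: SEND seq=1146 -> fresh
Step 5: SEND seq=1000 -> retransmit
Step 6: SEND seq=1278 -> fresh
Step 7: SEND seq=1000 -> retransmit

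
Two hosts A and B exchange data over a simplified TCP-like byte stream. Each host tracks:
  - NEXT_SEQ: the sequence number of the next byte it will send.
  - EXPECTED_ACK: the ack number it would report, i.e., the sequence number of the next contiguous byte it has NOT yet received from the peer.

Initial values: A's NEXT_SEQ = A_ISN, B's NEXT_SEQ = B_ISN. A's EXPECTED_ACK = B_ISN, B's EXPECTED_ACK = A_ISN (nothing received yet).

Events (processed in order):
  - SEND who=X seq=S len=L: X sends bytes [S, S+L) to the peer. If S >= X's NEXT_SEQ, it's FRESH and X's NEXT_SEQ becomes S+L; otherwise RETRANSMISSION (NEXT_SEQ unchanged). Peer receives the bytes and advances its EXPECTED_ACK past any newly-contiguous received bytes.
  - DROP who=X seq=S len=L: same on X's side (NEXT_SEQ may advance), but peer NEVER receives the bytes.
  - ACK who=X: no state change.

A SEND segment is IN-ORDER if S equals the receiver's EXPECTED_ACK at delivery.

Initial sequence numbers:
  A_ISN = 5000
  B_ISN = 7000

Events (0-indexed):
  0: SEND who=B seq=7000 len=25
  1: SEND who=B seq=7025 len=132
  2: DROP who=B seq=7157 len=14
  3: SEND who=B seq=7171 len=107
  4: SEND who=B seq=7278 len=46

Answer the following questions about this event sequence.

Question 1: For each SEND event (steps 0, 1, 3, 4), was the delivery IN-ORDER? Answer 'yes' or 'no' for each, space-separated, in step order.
Step 0: SEND seq=7000 -> in-order
Step 1: SEND seq=7025 -> in-order
Step 3: SEND seq=7171 -> out-of-order
Step 4: SEND seq=7278 -> out-of-order

Answer: yes yes no no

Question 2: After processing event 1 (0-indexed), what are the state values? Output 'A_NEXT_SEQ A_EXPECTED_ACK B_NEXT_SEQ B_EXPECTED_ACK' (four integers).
After event 0: A_seq=5000 A_ack=7025 B_seq=7025 B_ack=5000
After event 1: A_seq=5000 A_ack=7157 B_seq=7157 B_ack=5000

5000 7157 7157 5000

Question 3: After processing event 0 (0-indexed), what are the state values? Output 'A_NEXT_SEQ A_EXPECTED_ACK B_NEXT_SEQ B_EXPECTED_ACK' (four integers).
After event 0: A_seq=5000 A_ack=7025 B_seq=7025 B_ack=5000

5000 7025 7025 5000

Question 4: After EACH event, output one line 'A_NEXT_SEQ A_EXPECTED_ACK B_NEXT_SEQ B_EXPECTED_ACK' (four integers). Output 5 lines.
5000 7025 7025 5000
5000 7157 7157 5000
5000 7157 7171 5000
5000 7157 7278 5000
5000 7157 7324 5000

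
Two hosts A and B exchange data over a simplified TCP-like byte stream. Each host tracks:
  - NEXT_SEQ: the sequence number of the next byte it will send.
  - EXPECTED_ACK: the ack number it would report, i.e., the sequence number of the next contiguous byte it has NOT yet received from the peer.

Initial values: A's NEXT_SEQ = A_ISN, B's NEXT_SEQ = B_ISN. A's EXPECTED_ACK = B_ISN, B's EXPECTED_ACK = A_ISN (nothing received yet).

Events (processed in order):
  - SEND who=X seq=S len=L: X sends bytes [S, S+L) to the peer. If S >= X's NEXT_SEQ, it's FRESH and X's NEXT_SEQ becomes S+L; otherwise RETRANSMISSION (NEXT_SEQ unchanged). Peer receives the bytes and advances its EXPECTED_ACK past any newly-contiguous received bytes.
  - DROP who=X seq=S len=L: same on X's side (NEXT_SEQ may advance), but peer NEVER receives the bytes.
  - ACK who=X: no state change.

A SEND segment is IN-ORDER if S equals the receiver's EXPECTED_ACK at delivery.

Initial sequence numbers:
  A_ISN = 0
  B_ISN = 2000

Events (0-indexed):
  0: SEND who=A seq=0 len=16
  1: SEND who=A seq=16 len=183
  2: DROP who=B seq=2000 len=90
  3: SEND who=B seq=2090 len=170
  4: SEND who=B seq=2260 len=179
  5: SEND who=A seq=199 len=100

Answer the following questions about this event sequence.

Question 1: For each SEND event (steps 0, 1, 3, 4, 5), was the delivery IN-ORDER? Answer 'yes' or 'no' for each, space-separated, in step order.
Answer: yes yes no no yes

Derivation:
Step 0: SEND seq=0 -> in-order
Step 1: SEND seq=16 -> in-order
Step 3: SEND seq=2090 -> out-of-order
Step 4: SEND seq=2260 -> out-of-order
Step 5: SEND seq=199 -> in-order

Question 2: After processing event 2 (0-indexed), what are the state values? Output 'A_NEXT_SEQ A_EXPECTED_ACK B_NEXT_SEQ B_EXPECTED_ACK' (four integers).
After event 0: A_seq=16 A_ack=2000 B_seq=2000 B_ack=16
After event 1: A_seq=199 A_ack=2000 B_seq=2000 B_ack=199
After event 2: A_seq=199 A_ack=2000 B_seq=2090 B_ack=199

199 2000 2090 199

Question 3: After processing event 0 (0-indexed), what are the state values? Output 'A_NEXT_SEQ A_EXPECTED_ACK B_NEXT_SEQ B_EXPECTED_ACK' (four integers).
After event 0: A_seq=16 A_ack=2000 B_seq=2000 B_ack=16

16 2000 2000 16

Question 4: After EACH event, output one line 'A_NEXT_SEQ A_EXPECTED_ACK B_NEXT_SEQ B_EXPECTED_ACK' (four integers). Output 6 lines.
16 2000 2000 16
199 2000 2000 199
199 2000 2090 199
199 2000 2260 199
199 2000 2439 199
299 2000 2439 299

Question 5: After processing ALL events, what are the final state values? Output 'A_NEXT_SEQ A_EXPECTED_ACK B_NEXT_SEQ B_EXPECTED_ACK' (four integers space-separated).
After event 0: A_seq=16 A_ack=2000 B_seq=2000 B_ack=16
After event 1: A_seq=199 A_ack=2000 B_seq=2000 B_ack=199
After event 2: A_seq=199 A_ack=2000 B_seq=2090 B_ack=199
After event 3: A_seq=199 A_ack=2000 B_seq=2260 B_ack=199
After event 4: A_seq=199 A_ack=2000 B_seq=2439 B_ack=199
After event 5: A_seq=299 A_ack=2000 B_seq=2439 B_ack=299

Answer: 299 2000 2439 299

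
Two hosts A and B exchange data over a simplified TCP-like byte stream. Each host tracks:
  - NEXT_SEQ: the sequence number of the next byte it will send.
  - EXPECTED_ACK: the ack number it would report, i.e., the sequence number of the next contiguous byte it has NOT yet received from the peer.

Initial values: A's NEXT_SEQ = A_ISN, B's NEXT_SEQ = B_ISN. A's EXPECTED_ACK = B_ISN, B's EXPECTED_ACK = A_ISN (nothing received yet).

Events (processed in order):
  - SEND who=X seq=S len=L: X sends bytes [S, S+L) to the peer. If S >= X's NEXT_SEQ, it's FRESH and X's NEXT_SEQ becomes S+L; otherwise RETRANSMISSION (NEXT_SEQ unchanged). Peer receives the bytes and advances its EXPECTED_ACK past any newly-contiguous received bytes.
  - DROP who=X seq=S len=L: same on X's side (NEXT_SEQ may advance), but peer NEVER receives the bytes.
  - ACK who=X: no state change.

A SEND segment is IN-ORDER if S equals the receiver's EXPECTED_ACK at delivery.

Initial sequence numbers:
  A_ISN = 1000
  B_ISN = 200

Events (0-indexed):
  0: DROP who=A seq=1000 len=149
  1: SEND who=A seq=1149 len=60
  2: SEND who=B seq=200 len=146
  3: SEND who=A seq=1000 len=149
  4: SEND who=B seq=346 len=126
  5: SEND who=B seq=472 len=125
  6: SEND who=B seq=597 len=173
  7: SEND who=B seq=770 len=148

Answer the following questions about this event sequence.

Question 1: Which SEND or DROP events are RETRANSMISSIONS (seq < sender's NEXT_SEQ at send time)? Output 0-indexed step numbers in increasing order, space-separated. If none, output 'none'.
Step 0: DROP seq=1000 -> fresh
Step 1: SEND seq=1149 -> fresh
Step 2: SEND seq=200 -> fresh
Step 3: SEND seq=1000 -> retransmit
Step 4: SEND seq=346 -> fresh
Step 5: SEND seq=472 -> fresh
Step 6: SEND seq=597 -> fresh
Step 7: SEND seq=770 -> fresh

Answer: 3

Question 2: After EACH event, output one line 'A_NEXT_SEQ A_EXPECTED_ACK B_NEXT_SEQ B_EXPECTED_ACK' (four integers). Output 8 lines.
1149 200 200 1000
1209 200 200 1000
1209 346 346 1000
1209 346 346 1209
1209 472 472 1209
1209 597 597 1209
1209 770 770 1209
1209 918 918 1209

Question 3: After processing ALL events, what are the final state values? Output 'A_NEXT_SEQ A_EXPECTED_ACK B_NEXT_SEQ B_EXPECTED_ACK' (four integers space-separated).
After event 0: A_seq=1149 A_ack=200 B_seq=200 B_ack=1000
After event 1: A_seq=1209 A_ack=200 B_seq=200 B_ack=1000
After event 2: A_seq=1209 A_ack=346 B_seq=346 B_ack=1000
After event 3: A_seq=1209 A_ack=346 B_seq=346 B_ack=1209
After event 4: A_seq=1209 A_ack=472 B_seq=472 B_ack=1209
After event 5: A_seq=1209 A_ack=597 B_seq=597 B_ack=1209
After event 6: A_seq=1209 A_ack=770 B_seq=770 B_ack=1209
After event 7: A_seq=1209 A_ack=918 B_seq=918 B_ack=1209

Answer: 1209 918 918 1209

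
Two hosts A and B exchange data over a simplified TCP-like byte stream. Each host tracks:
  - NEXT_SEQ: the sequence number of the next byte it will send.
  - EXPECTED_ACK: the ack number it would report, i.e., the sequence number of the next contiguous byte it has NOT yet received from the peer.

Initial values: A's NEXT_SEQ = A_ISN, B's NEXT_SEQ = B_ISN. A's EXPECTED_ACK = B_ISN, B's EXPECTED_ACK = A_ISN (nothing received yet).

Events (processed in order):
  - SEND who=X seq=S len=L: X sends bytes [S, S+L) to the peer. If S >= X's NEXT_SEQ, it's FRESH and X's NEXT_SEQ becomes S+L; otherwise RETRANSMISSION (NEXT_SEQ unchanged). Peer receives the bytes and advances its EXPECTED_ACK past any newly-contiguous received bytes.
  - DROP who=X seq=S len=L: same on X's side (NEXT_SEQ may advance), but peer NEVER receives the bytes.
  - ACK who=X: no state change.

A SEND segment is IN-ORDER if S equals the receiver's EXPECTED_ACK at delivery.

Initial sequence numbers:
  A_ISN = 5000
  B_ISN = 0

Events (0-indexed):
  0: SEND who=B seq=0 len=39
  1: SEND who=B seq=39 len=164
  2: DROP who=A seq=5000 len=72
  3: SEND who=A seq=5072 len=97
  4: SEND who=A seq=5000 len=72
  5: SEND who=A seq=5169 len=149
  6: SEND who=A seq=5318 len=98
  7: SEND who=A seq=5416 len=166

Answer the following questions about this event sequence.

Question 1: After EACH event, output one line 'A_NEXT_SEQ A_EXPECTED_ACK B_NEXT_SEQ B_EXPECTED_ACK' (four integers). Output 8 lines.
5000 39 39 5000
5000 203 203 5000
5072 203 203 5000
5169 203 203 5000
5169 203 203 5169
5318 203 203 5318
5416 203 203 5416
5582 203 203 5582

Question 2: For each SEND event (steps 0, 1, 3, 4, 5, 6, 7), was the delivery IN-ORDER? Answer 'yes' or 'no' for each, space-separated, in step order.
Answer: yes yes no yes yes yes yes

Derivation:
Step 0: SEND seq=0 -> in-order
Step 1: SEND seq=39 -> in-order
Step 3: SEND seq=5072 -> out-of-order
Step 4: SEND seq=5000 -> in-order
Step 5: SEND seq=5169 -> in-order
Step 6: SEND seq=5318 -> in-order
Step 7: SEND seq=5416 -> in-order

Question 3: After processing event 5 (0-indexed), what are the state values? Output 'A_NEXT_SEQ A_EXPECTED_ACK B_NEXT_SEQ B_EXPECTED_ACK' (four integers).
After event 0: A_seq=5000 A_ack=39 B_seq=39 B_ack=5000
After event 1: A_seq=5000 A_ack=203 B_seq=203 B_ack=5000
After event 2: A_seq=5072 A_ack=203 B_seq=203 B_ack=5000
After event 3: A_seq=5169 A_ack=203 B_seq=203 B_ack=5000
After event 4: A_seq=5169 A_ack=203 B_seq=203 B_ack=5169
After event 5: A_seq=5318 A_ack=203 B_seq=203 B_ack=5318

5318 203 203 5318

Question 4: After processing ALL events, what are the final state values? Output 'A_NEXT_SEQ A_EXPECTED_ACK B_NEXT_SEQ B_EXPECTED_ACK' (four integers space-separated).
Answer: 5582 203 203 5582

Derivation:
After event 0: A_seq=5000 A_ack=39 B_seq=39 B_ack=5000
After event 1: A_seq=5000 A_ack=203 B_seq=203 B_ack=5000
After event 2: A_seq=5072 A_ack=203 B_seq=203 B_ack=5000
After event 3: A_seq=5169 A_ack=203 B_seq=203 B_ack=5000
After event 4: A_seq=5169 A_ack=203 B_seq=203 B_ack=5169
After event 5: A_seq=5318 A_ack=203 B_seq=203 B_ack=5318
After event 6: A_seq=5416 A_ack=203 B_seq=203 B_ack=5416
After event 7: A_seq=5582 A_ack=203 B_seq=203 B_ack=5582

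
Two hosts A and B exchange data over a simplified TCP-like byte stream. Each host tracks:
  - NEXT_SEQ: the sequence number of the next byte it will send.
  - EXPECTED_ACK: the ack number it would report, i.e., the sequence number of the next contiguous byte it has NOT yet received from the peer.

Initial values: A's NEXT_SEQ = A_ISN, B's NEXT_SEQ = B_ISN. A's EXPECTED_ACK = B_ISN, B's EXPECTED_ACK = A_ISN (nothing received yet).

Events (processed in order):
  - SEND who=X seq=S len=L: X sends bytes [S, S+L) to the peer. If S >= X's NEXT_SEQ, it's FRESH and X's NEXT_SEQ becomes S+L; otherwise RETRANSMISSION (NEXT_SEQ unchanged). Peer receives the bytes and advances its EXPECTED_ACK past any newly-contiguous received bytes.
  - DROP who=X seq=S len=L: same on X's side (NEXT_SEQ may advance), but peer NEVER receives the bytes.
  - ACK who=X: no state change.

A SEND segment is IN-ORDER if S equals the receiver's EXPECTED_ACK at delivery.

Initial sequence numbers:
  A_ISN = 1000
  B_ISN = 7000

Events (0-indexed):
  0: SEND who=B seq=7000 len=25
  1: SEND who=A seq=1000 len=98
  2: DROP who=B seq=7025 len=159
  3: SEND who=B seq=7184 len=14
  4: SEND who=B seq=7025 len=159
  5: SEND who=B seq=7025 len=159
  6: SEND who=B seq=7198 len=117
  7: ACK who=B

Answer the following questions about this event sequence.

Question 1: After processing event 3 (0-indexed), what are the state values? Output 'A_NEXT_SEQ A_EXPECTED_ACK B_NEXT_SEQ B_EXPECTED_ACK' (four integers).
After event 0: A_seq=1000 A_ack=7025 B_seq=7025 B_ack=1000
After event 1: A_seq=1098 A_ack=7025 B_seq=7025 B_ack=1098
After event 2: A_seq=1098 A_ack=7025 B_seq=7184 B_ack=1098
After event 3: A_seq=1098 A_ack=7025 B_seq=7198 B_ack=1098

1098 7025 7198 1098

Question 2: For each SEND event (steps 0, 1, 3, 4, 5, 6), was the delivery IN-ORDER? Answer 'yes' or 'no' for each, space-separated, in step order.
Answer: yes yes no yes no yes

Derivation:
Step 0: SEND seq=7000 -> in-order
Step 1: SEND seq=1000 -> in-order
Step 3: SEND seq=7184 -> out-of-order
Step 4: SEND seq=7025 -> in-order
Step 5: SEND seq=7025 -> out-of-order
Step 6: SEND seq=7198 -> in-order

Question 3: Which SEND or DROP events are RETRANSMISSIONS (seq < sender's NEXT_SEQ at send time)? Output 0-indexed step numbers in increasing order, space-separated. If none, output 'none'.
Step 0: SEND seq=7000 -> fresh
Step 1: SEND seq=1000 -> fresh
Step 2: DROP seq=7025 -> fresh
Step 3: SEND seq=7184 -> fresh
Step 4: SEND seq=7025 -> retransmit
Step 5: SEND seq=7025 -> retransmit
Step 6: SEND seq=7198 -> fresh

Answer: 4 5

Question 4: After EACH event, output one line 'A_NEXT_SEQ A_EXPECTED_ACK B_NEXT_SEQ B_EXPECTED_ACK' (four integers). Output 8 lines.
1000 7025 7025 1000
1098 7025 7025 1098
1098 7025 7184 1098
1098 7025 7198 1098
1098 7198 7198 1098
1098 7198 7198 1098
1098 7315 7315 1098
1098 7315 7315 1098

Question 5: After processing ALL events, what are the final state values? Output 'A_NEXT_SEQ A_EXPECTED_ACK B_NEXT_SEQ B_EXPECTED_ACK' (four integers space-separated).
Answer: 1098 7315 7315 1098

Derivation:
After event 0: A_seq=1000 A_ack=7025 B_seq=7025 B_ack=1000
After event 1: A_seq=1098 A_ack=7025 B_seq=7025 B_ack=1098
After event 2: A_seq=1098 A_ack=7025 B_seq=7184 B_ack=1098
After event 3: A_seq=1098 A_ack=7025 B_seq=7198 B_ack=1098
After event 4: A_seq=1098 A_ack=7198 B_seq=7198 B_ack=1098
After event 5: A_seq=1098 A_ack=7198 B_seq=7198 B_ack=1098
After event 6: A_seq=1098 A_ack=7315 B_seq=7315 B_ack=1098
After event 7: A_seq=1098 A_ack=7315 B_seq=7315 B_ack=1098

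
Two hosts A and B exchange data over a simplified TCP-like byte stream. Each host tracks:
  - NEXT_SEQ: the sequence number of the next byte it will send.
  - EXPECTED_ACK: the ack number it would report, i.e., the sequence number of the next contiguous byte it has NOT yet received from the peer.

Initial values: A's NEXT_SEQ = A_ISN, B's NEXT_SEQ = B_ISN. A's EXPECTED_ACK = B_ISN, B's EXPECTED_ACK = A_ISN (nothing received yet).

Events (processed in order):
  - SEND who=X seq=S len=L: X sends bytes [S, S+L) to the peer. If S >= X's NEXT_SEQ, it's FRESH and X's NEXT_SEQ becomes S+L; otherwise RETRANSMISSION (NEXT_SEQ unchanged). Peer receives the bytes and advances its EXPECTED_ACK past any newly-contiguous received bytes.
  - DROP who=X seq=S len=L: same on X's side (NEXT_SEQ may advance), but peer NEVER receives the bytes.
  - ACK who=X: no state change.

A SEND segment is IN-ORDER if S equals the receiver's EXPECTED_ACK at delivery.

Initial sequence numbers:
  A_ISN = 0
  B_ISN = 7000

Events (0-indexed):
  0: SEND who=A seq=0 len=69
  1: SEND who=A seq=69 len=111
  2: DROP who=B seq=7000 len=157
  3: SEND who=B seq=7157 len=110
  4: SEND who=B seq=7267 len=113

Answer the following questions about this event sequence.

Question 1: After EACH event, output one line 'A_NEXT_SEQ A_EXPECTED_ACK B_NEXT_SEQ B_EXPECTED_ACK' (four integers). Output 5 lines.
69 7000 7000 69
180 7000 7000 180
180 7000 7157 180
180 7000 7267 180
180 7000 7380 180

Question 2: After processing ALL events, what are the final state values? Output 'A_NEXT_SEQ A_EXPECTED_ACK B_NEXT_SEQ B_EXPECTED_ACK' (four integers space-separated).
After event 0: A_seq=69 A_ack=7000 B_seq=7000 B_ack=69
After event 1: A_seq=180 A_ack=7000 B_seq=7000 B_ack=180
After event 2: A_seq=180 A_ack=7000 B_seq=7157 B_ack=180
After event 3: A_seq=180 A_ack=7000 B_seq=7267 B_ack=180
After event 4: A_seq=180 A_ack=7000 B_seq=7380 B_ack=180

Answer: 180 7000 7380 180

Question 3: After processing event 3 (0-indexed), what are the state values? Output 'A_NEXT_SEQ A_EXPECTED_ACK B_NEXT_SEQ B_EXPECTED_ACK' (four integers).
After event 0: A_seq=69 A_ack=7000 B_seq=7000 B_ack=69
After event 1: A_seq=180 A_ack=7000 B_seq=7000 B_ack=180
After event 2: A_seq=180 A_ack=7000 B_seq=7157 B_ack=180
After event 3: A_seq=180 A_ack=7000 B_seq=7267 B_ack=180

180 7000 7267 180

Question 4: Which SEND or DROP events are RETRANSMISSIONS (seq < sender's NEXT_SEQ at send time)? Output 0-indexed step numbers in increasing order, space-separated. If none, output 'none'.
Step 0: SEND seq=0 -> fresh
Step 1: SEND seq=69 -> fresh
Step 2: DROP seq=7000 -> fresh
Step 3: SEND seq=7157 -> fresh
Step 4: SEND seq=7267 -> fresh

Answer: none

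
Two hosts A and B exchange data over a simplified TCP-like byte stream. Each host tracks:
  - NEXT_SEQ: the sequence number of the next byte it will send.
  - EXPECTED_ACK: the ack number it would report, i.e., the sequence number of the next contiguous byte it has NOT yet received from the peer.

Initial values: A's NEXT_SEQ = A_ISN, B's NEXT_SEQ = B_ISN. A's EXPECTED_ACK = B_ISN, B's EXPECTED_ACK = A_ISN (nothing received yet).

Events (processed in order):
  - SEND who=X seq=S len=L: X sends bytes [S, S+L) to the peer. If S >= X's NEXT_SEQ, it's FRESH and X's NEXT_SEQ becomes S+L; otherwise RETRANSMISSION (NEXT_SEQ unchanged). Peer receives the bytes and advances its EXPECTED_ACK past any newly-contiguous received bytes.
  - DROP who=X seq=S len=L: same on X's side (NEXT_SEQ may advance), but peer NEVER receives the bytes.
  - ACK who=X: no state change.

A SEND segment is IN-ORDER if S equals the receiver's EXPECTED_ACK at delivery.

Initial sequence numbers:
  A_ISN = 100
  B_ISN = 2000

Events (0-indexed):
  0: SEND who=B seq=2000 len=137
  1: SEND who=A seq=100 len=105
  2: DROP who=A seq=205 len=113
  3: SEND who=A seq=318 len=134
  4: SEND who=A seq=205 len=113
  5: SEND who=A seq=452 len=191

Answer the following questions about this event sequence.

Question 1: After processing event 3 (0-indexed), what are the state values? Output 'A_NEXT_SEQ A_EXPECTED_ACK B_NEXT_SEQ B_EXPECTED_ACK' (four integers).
After event 0: A_seq=100 A_ack=2137 B_seq=2137 B_ack=100
After event 1: A_seq=205 A_ack=2137 B_seq=2137 B_ack=205
After event 2: A_seq=318 A_ack=2137 B_seq=2137 B_ack=205
After event 3: A_seq=452 A_ack=2137 B_seq=2137 B_ack=205

452 2137 2137 205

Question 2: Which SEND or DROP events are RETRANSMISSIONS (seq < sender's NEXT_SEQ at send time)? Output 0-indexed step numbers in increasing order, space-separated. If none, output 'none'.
Step 0: SEND seq=2000 -> fresh
Step 1: SEND seq=100 -> fresh
Step 2: DROP seq=205 -> fresh
Step 3: SEND seq=318 -> fresh
Step 4: SEND seq=205 -> retransmit
Step 5: SEND seq=452 -> fresh

Answer: 4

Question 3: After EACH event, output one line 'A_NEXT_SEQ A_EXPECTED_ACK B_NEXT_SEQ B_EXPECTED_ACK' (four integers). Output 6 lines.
100 2137 2137 100
205 2137 2137 205
318 2137 2137 205
452 2137 2137 205
452 2137 2137 452
643 2137 2137 643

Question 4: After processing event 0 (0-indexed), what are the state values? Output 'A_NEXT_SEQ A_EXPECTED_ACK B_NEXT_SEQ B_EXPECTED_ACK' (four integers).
After event 0: A_seq=100 A_ack=2137 B_seq=2137 B_ack=100

100 2137 2137 100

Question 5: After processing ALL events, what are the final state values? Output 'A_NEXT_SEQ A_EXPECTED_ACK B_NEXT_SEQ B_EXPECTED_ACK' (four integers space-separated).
Answer: 643 2137 2137 643

Derivation:
After event 0: A_seq=100 A_ack=2137 B_seq=2137 B_ack=100
After event 1: A_seq=205 A_ack=2137 B_seq=2137 B_ack=205
After event 2: A_seq=318 A_ack=2137 B_seq=2137 B_ack=205
After event 3: A_seq=452 A_ack=2137 B_seq=2137 B_ack=205
After event 4: A_seq=452 A_ack=2137 B_seq=2137 B_ack=452
After event 5: A_seq=643 A_ack=2137 B_seq=2137 B_ack=643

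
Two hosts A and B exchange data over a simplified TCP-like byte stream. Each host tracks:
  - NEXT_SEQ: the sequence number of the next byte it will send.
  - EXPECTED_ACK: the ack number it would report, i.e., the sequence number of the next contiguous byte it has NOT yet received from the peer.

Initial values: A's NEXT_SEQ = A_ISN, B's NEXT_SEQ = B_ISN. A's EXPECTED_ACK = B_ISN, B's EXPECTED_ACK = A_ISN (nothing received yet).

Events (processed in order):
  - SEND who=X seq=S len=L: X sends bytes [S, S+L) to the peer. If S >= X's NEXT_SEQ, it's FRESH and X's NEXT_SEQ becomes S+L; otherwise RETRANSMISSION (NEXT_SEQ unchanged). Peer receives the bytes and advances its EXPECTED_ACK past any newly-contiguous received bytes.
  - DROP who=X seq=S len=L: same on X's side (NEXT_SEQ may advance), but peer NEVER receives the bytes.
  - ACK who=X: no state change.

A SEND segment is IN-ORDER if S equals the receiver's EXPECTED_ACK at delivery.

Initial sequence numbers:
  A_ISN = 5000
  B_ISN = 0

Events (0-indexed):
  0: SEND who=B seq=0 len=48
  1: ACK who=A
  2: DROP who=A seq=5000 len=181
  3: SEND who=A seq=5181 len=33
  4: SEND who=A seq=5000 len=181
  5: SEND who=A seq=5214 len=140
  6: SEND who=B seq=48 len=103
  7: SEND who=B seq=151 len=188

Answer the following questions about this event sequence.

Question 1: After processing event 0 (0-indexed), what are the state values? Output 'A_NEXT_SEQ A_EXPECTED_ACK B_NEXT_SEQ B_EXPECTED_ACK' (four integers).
After event 0: A_seq=5000 A_ack=48 B_seq=48 B_ack=5000

5000 48 48 5000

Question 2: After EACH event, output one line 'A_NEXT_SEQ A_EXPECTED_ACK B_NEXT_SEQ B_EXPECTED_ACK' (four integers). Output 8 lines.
5000 48 48 5000
5000 48 48 5000
5181 48 48 5000
5214 48 48 5000
5214 48 48 5214
5354 48 48 5354
5354 151 151 5354
5354 339 339 5354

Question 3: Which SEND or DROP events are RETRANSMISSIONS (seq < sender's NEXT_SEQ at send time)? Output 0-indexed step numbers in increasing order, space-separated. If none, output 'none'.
Answer: 4

Derivation:
Step 0: SEND seq=0 -> fresh
Step 2: DROP seq=5000 -> fresh
Step 3: SEND seq=5181 -> fresh
Step 4: SEND seq=5000 -> retransmit
Step 5: SEND seq=5214 -> fresh
Step 6: SEND seq=48 -> fresh
Step 7: SEND seq=151 -> fresh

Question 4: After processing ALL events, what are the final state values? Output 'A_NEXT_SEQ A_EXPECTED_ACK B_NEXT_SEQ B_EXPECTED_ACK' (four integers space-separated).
After event 0: A_seq=5000 A_ack=48 B_seq=48 B_ack=5000
After event 1: A_seq=5000 A_ack=48 B_seq=48 B_ack=5000
After event 2: A_seq=5181 A_ack=48 B_seq=48 B_ack=5000
After event 3: A_seq=5214 A_ack=48 B_seq=48 B_ack=5000
After event 4: A_seq=5214 A_ack=48 B_seq=48 B_ack=5214
After event 5: A_seq=5354 A_ack=48 B_seq=48 B_ack=5354
After event 6: A_seq=5354 A_ack=151 B_seq=151 B_ack=5354
After event 7: A_seq=5354 A_ack=339 B_seq=339 B_ack=5354

Answer: 5354 339 339 5354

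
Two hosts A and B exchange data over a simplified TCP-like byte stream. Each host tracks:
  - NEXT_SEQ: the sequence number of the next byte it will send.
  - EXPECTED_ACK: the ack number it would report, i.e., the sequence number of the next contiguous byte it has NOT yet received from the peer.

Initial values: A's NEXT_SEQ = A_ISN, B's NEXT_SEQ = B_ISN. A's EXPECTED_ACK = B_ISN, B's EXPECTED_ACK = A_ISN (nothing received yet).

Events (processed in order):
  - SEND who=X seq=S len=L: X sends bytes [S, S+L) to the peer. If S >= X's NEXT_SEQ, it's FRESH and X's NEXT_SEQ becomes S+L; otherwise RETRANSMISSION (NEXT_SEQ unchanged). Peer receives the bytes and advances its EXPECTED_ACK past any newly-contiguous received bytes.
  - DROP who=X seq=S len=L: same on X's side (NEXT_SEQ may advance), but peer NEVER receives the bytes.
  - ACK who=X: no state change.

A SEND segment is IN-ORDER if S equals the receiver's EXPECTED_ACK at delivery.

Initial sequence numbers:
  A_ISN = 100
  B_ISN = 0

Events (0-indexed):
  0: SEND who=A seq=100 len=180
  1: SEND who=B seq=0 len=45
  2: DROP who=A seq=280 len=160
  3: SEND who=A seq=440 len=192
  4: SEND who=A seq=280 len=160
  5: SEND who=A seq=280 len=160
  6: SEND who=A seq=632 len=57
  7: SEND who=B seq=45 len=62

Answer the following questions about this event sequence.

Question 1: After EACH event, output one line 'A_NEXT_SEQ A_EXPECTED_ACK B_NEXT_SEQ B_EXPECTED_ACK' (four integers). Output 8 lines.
280 0 0 280
280 45 45 280
440 45 45 280
632 45 45 280
632 45 45 632
632 45 45 632
689 45 45 689
689 107 107 689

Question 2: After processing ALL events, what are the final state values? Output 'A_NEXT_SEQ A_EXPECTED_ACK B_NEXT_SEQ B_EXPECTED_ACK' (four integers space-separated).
After event 0: A_seq=280 A_ack=0 B_seq=0 B_ack=280
After event 1: A_seq=280 A_ack=45 B_seq=45 B_ack=280
After event 2: A_seq=440 A_ack=45 B_seq=45 B_ack=280
After event 3: A_seq=632 A_ack=45 B_seq=45 B_ack=280
After event 4: A_seq=632 A_ack=45 B_seq=45 B_ack=632
After event 5: A_seq=632 A_ack=45 B_seq=45 B_ack=632
After event 6: A_seq=689 A_ack=45 B_seq=45 B_ack=689
After event 7: A_seq=689 A_ack=107 B_seq=107 B_ack=689

Answer: 689 107 107 689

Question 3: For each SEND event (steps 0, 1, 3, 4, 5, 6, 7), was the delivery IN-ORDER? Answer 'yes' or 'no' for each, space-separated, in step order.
Answer: yes yes no yes no yes yes

Derivation:
Step 0: SEND seq=100 -> in-order
Step 1: SEND seq=0 -> in-order
Step 3: SEND seq=440 -> out-of-order
Step 4: SEND seq=280 -> in-order
Step 5: SEND seq=280 -> out-of-order
Step 6: SEND seq=632 -> in-order
Step 7: SEND seq=45 -> in-order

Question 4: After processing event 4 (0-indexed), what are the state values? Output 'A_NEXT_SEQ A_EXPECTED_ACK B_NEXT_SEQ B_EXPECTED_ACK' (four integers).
After event 0: A_seq=280 A_ack=0 B_seq=0 B_ack=280
After event 1: A_seq=280 A_ack=45 B_seq=45 B_ack=280
After event 2: A_seq=440 A_ack=45 B_seq=45 B_ack=280
After event 3: A_seq=632 A_ack=45 B_seq=45 B_ack=280
After event 4: A_seq=632 A_ack=45 B_seq=45 B_ack=632

632 45 45 632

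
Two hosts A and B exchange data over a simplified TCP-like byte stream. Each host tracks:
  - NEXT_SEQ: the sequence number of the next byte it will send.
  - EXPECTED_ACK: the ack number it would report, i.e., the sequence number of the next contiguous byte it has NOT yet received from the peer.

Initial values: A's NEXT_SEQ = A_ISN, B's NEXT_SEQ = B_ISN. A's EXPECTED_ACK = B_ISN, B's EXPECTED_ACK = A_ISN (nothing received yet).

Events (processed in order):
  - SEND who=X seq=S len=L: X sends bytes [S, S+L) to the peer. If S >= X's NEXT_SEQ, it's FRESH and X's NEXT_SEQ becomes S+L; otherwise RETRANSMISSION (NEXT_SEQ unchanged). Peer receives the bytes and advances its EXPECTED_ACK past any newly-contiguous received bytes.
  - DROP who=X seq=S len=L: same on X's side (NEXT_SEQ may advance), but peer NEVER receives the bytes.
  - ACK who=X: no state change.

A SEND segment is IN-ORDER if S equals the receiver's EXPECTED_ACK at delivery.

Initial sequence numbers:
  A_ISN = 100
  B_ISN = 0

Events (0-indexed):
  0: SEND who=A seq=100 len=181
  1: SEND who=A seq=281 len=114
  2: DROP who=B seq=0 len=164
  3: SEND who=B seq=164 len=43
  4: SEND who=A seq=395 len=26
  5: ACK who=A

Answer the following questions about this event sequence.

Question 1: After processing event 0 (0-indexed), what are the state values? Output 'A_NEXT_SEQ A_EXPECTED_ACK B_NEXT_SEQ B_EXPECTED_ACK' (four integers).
After event 0: A_seq=281 A_ack=0 B_seq=0 B_ack=281

281 0 0 281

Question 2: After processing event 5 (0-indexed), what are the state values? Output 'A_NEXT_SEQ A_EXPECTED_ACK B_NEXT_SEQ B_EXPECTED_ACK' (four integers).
After event 0: A_seq=281 A_ack=0 B_seq=0 B_ack=281
After event 1: A_seq=395 A_ack=0 B_seq=0 B_ack=395
After event 2: A_seq=395 A_ack=0 B_seq=164 B_ack=395
After event 3: A_seq=395 A_ack=0 B_seq=207 B_ack=395
After event 4: A_seq=421 A_ack=0 B_seq=207 B_ack=421
After event 5: A_seq=421 A_ack=0 B_seq=207 B_ack=421

421 0 207 421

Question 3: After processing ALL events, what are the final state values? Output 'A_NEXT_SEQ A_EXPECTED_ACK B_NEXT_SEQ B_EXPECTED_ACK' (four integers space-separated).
After event 0: A_seq=281 A_ack=0 B_seq=0 B_ack=281
After event 1: A_seq=395 A_ack=0 B_seq=0 B_ack=395
After event 2: A_seq=395 A_ack=0 B_seq=164 B_ack=395
After event 3: A_seq=395 A_ack=0 B_seq=207 B_ack=395
After event 4: A_seq=421 A_ack=0 B_seq=207 B_ack=421
After event 5: A_seq=421 A_ack=0 B_seq=207 B_ack=421

Answer: 421 0 207 421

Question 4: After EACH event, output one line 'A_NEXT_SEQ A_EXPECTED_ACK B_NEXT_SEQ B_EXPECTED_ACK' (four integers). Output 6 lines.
281 0 0 281
395 0 0 395
395 0 164 395
395 0 207 395
421 0 207 421
421 0 207 421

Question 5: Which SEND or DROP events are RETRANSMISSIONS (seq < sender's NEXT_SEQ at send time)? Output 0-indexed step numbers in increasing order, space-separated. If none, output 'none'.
Answer: none

Derivation:
Step 0: SEND seq=100 -> fresh
Step 1: SEND seq=281 -> fresh
Step 2: DROP seq=0 -> fresh
Step 3: SEND seq=164 -> fresh
Step 4: SEND seq=395 -> fresh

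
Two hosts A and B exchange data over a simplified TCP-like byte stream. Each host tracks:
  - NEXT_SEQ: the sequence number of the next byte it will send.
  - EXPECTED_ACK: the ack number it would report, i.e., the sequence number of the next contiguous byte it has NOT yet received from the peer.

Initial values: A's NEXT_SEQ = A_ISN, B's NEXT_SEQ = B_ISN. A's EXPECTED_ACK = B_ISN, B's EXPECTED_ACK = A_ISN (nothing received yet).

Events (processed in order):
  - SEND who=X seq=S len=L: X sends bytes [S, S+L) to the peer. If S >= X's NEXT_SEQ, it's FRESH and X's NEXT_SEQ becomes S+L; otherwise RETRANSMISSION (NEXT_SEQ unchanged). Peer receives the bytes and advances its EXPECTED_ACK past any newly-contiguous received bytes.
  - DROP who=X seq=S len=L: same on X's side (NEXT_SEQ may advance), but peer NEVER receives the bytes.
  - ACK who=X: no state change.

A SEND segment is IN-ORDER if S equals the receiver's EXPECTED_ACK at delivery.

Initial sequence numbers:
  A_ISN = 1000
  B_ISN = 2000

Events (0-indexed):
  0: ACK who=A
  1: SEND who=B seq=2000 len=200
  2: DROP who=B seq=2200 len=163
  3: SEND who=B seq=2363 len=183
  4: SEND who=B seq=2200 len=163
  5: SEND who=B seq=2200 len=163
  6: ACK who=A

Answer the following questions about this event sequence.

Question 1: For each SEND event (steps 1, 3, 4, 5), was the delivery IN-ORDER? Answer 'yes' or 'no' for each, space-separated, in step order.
Answer: yes no yes no

Derivation:
Step 1: SEND seq=2000 -> in-order
Step 3: SEND seq=2363 -> out-of-order
Step 4: SEND seq=2200 -> in-order
Step 5: SEND seq=2200 -> out-of-order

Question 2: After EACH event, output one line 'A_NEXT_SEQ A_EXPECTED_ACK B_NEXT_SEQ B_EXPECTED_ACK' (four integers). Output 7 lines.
1000 2000 2000 1000
1000 2200 2200 1000
1000 2200 2363 1000
1000 2200 2546 1000
1000 2546 2546 1000
1000 2546 2546 1000
1000 2546 2546 1000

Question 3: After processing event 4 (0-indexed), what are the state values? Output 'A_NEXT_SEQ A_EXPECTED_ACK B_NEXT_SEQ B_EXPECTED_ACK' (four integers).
After event 0: A_seq=1000 A_ack=2000 B_seq=2000 B_ack=1000
After event 1: A_seq=1000 A_ack=2200 B_seq=2200 B_ack=1000
After event 2: A_seq=1000 A_ack=2200 B_seq=2363 B_ack=1000
After event 3: A_seq=1000 A_ack=2200 B_seq=2546 B_ack=1000
After event 4: A_seq=1000 A_ack=2546 B_seq=2546 B_ack=1000

1000 2546 2546 1000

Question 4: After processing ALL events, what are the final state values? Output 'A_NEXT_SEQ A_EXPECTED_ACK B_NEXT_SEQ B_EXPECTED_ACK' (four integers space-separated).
After event 0: A_seq=1000 A_ack=2000 B_seq=2000 B_ack=1000
After event 1: A_seq=1000 A_ack=2200 B_seq=2200 B_ack=1000
After event 2: A_seq=1000 A_ack=2200 B_seq=2363 B_ack=1000
After event 3: A_seq=1000 A_ack=2200 B_seq=2546 B_ack=1000
After event 4: A_seq=1000 A_ack=2546 B_seq=2546 B_ack=1000
After event 5: A_seq=1000 A_ack=2546 B_seq=2546 B_ack=1000
After event 6: A_seq=1000 A_ack=2546 B_seq=2546 B_ack=1000

Answer: 1000 2546 2546 1000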